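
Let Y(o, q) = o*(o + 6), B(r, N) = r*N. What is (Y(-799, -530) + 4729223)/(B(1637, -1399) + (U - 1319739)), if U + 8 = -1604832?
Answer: -2681415/2607371 ≈ -1.0284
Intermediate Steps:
B(r, N) = N*r
U = -1604840 (U = -8 - 1604832 = -1604840)
Y(o, q) = o*(6 + o)
(Y(-799, -530) + 4729223)/(B(1637, -1399) + (U - 1319739)) = (-799*(6 - 799) + 4729223)/(-1399*1637 + (-1604840 - 1319739)) = (-799*(-793) + 4729223)/(-2290163 - 2924579) = (633607 + 4729223)/(-5214742) = 5362830*(-1/5214742) = -2681415/2607371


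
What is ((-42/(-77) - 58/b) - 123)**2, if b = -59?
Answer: 6214957225/421201 ≈ 14755.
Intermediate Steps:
((-42/(-77) - 58/b) - 123)**2 = ((-42/(-77) - 58/(-59)) - 123)**2 = ((-42*(-1/77) - 58*(-1/59)) - 123)**2 = ((6/11 + 58/59) - 123)**2 = (992/649 - 123)**2 = (-78835/649)**2 = 6214957225/421201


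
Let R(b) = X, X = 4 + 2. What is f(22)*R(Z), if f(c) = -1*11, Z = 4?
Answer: -66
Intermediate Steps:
f(c) = -11
X = 6
R(b) = 6
f(22)*R(Z) = -11*6 = -66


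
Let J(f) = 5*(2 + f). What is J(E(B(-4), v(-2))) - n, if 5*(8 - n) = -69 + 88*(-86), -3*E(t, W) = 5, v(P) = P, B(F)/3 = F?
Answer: -23006/15 ≈ -1533.7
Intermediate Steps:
B(F) = 3*F
E(t, W) = -5/3 (E(t, W) = -⅓*5 = -5/3)
n = 7677/5 (n = 8 - (-69 + 88*(-86))/5 = 8 - (-69 - 7568)/5 = 8 - ⅕*(-7637) = 8 + 7637/5 = 7677/5 ≈ 1535.4)
J(f) = 10 + 5*f
J(E(B(-4), v(-2))) - n = (10 + 5*(-5/3)) - 1*7677/5 = (10 - 25/3) - 7677/5 = 5/3 - 7677/5 = -23006/15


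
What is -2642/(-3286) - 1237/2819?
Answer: 1691508/4631617 ≈ 0.36521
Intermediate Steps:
-2642/(-3286) - 1237/2819 = -2642*(-1/3286) - 1237*1/2819 = 1321/1643 - 1237/2819 = 1691508/4631617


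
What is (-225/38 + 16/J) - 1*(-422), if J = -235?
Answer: 3714977/8930 ≈ 416.01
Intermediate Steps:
(-225/38 + 16/J) - 1*(-422) = (-225/38 + 16/(-235)) - 1*(-422) = (-225*1/38 + 16*(-1/235)) + 422 = (-225/38 - 16/235) + 422 = -53483/8930 + 422 = 3714977/8930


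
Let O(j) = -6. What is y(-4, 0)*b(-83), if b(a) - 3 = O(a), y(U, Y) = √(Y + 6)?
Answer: -3*√6 ≈ -7.3485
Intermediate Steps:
y(U, Y) = √(6 + Y)
b(a) = -3 (b(a) = 3 - 6 = -3)
y(-4, 0)*b(-83) = √(6 + 0)*(-3) = √6*(-3) = -3*√6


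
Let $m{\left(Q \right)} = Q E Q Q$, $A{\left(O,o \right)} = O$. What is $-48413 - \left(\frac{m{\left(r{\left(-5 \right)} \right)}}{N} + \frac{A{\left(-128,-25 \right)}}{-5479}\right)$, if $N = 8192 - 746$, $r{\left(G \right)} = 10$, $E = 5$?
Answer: $- \frac{987557894965}{20398317} \approx -48414.0$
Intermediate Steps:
$N = 7446$ ($N = 8192 - 746 = 7446$)
$m{\left(Q \right)} = 5 Q^{3}$ ($m{\left(Q \right)} = Q 5 Q Q = 5 Q Q Q = 5 Q^{2} Q = 5 Q^{3}$)
$-48413 - \left(\frac{m{\left(r{\left(-5 \right)} \right)}}{N} + \frac{A{\left(-128,-25 \right)}}{-5479}\right) = -48413 - \left(\frac{5 \cdot 10^{3}}{7446} - \frac{128}{-5479}\right) = -48413 - \left(5 \cdot 1000 \cdot \frac{1}{7446} - - \frac{128}{5479}\right) = -48413 - \left(5000 \cdot \frac{1}{7446} + \frac{128}{5479}\right) = -48413 - \left(\frac{2500}{3723} + \frac{128}{5479}\right) = -48413 - \frac{14174044}{20398317} = - \frac{987557894965}{20398317}$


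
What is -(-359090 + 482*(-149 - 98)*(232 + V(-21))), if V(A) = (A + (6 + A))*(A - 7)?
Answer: 147986050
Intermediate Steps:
V(A) = (-7 + A)*(6 + 2*A) (V(A) = (6 + 2*A)*(-7 + A) = (-7 + A)*(6 + 2*A))
-(-359090 + 482*(-149 - 98)*(232 + V(-21))) = -(-359090 + 482*(-149 - 98)*(232 + (-42 - 8*(-21) + 2*(-21)²))) = -482/(1/((232 + (-42 + 168 + 2*441))*(-247) - 745)) = -482/(1/((232 + (-42 + 168 + 882))*(-247) - 745)) = -482/(1/((232 + 1008)*(-247) - 745)) = -482/(1/(1240*(-247) - 745)) = -482/(1/(-306280 - 745)) = -482/(1/(-307025)) = -482/(-1/307025) = -482*(-307025) = 147986050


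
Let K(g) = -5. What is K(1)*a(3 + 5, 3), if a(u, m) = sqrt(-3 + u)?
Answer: -5*sqrt(5) ≈ -11.180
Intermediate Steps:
K(1)*a(3 + 5, 3) = -5*sqrt(-3 + (3 + 5)) = -5*sqrt(-3 + 8) = -5*sqrt(5)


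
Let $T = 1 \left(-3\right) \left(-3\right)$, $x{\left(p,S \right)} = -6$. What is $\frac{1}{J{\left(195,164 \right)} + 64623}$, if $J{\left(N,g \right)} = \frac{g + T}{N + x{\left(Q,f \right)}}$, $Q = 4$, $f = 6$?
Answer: $\frac{189}{12213920} \approx 1.5474 \cdot 10^{-5}$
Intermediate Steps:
$T = 9$ ($T = \left(-3\right) \left(-3\right) = 9$)
$J{\left(N,g \right)} = \frac{9 + g}{-6 + N}$ ($J{\left(N,g \right)} = \frac{g + 9}{N - 6} = \frac{9 + g}{-6 + N}$)
$\frac{1}{J{\left(195,164 \right)} + 64623} = \frac{1}{\frac{9 + 164}{-6 + 195} + 64623} = \frac{1}{\frac{1}{189} \cdot 173 + 64623} = \frac{1}{\frac{173}{189} + 64623} = \frac{1}{\frac{12213920}{189}} = \frac{189}{12213920}$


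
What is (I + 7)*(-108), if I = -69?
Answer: 6696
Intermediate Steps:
(I + 7)*(-108) = (-69 + 7)*(-108) = -62*(-108) = 6696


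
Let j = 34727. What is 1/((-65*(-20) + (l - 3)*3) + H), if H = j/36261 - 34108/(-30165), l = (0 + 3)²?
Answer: 364604355/481309983271 ≈ 0.00075752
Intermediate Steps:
l = 9 (l = 3² = 9)
H = 761443381/364604355 (H = 34727/36261 - 34108/(-30165) = 34727*(1/36261) - 34108*(-1/30165) = 34727/36261 + 34108/30165 = 761443381/364604355 ≈ 2.0884)
1/((-65*(-20) + (l - 3)*3) + H) = 1/((-65*(-20) + (9 - 3)*3) + 761443381/364604355) = 1/((1300 + 6*3) + 761443381/364604355) = 1/((1300 + 18) + 761443381/364604355) = 1/(1318 + 761443381/364604355) = 1/(481309983271/364604355) = 364604355/481309983271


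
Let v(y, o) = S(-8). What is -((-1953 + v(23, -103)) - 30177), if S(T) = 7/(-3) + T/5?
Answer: 482009/15 ≈ 32134.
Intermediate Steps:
S(T) = -7/3 + T/5 (S(T) = 7*(-1/3) + T*(1/5) = -7/3 + T/5)
v(y, o) = -59/15 (v(y, o) = -7/3 + (1/5)*(-8) = -7/3 - 8/5 = -59/15)
-((-1953 + v(23, -103)) - 30177) = -((-1953 - 59/15) - 30177) = -(-29354/15 - 30177) = -1*(-482009/15) = 482009/15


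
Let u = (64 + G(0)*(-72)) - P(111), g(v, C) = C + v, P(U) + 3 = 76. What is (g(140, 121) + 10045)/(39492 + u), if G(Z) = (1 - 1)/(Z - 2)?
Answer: 10306/39483 ≈ 0.26102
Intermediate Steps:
P(U) = 73 (P(U) = -3 + 76 = 73)
G(Z) = 0 (G(Z) = 0/(-2 + Z) = 0)
u = -9 (u = (64 + 0*(-72)) - 1*73 = (64 + 0) - 73 = 64 - 73 = -9)
(g(140, 121) + 10045)/(39492 + u) = ((121 + 140) + 10045)/(39492 - 9) = (261 + 10045)/39483 = 10306*(1/39483) = 10306/39483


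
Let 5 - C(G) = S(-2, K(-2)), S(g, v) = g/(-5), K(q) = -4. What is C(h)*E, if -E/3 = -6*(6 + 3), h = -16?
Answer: 3726/5 ≈ 745.20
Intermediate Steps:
S(g, v) = -g/5 (S(g, v) = g*(-⅕) = -g/5)
C(G) = 23/5 (C(G) = 5 - (-1)*(-2)/5 = 5 - 1*⅖ = 5 - ⅖ = 23/5)
E = 162 (E = -(-18)*(6 + 3) = -(-18)*9 = -3*(-54) = 162)
C(h)*E = (23/5)*162 = 3726/5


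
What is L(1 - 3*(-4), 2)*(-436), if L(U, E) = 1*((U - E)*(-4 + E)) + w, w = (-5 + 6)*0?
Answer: 9592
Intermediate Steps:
w = 0 (w = 1*0 = 0)
L(U, E) = (-4 + E)*(U - E) (L(U, E) = 1*((U - E)*(-4 + E)) + 0 = 1*((-4 + E)*(U - E)) + 0 = (-4 + E)*(U - E) + 0 = (-4 + E)*(U - E))
L(1 - 3*(-4), 2)*(-436) = (-1*2**2 - 4*(1 - 3*(-4)) + 4*2 + 2*(1 - 3*(-4)))*(-436) = (-1*4 - 4*(1 + 12) + 8 + 2*(1 + 12))*(-436) = (-4 - 4*13 + 8 + 2*13)*(-436) = (-4 - 52 + 8 + 26)*(-436) = -22*(-436) = 9592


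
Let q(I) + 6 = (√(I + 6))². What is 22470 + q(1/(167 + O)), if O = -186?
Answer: 426929/19 ≈ 22470.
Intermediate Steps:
q(I) = I (q(I) = -6 + (√(I + 6))² = -6 + (√(6 + I))² = -6 + (6 + I) = I)
22470 + q(1/(167 + O)) = 22470 + 1/(167 - 186) = 22470 + 1/(-19) = 22470 - 1/19 = 426929/19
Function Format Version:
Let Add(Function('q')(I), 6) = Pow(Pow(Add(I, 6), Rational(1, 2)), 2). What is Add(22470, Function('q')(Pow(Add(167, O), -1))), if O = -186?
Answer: Rational(426929, 19) ≈ 22470.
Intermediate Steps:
Function('q')(I) = I (Function('q')(I) = Add(-6, Pow(Pow(Add(I, 6), Rational(1, 2)), 2)) = Add(-6, Pow(Pow(Add(6, I), Rational(1, 2)), 2)) = Add(-6, Add(6, I)) = I)
Add(22470, Function('q')(Pow(Add(167, O), -1))) = Add(22470, Pow(Add(167, -186), -1)) = Add(22470, Pow(-19, -1)) = Add(22470, Rational(-1, 19)) = Rational(426929, 19)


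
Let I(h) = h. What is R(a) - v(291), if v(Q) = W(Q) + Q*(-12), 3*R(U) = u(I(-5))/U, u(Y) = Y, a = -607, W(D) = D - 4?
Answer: 5836310/1821 ≈ 3205.0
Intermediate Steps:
W(D) = -4 + D
R(U) = -5/(3*U) (R(U) = (-5/U)/3 = -5/(3*U))
v(Q) = -4 - 11*Q (v(Q) = (-4 + Q) + Q*(-12) = (-4 + Q) - 12*Q = -4 - 11*Q)
R(a) - v(291) = -5/3/(-607) - (-4 - 11*291) = -5/3*(-1/607) - (-4 - 3201) = 5/1821 - 1*(-3205) = 5/1821 + 3205 = 5836310/1821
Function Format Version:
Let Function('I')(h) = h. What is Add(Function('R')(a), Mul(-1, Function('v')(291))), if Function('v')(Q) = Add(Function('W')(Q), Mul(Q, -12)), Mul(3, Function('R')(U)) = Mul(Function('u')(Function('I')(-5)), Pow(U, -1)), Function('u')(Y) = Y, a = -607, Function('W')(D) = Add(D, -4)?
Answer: Rational(5836310, 1821) ≈ 3205.0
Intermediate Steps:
Function('W')(D) = Add(-4, D)
Function('R')(U) = Mul(Rational(-5, 3), Pow(U, -1)) (Function('R')(U) = Mul(Rational(1, 3), Mul(-5, Pow(U, -1))) = Mul(Rational(-5, 3), Pow(U, -1)))
Function('v')(Q) = Add(-4, Mul(-11, Q)) (Function('v')(Q) = Add(Add(-4, Q), Mul(Q, -12)) = Add(Add(-4, Q), Mul(-12, Q)) = Add(-4, Mul(-11, Q)))
Add(Function('R')(a), Mul(-1, Function('v')(291))) = Add(Mul(Rational(-5, 3), Pow(-607, -1)), Mul(-1, Add(-4, Mul(-11, 291)))) = Add(Mul(Rational(-5, 3), Rational(-1, 607)), Mul(-1, Add(-4, -3201))) = Add(Rational(5, 1821), Mul(-1, -3205)) = Add(Rational(5, 1821), 3205) = Rational(5836310, 1821)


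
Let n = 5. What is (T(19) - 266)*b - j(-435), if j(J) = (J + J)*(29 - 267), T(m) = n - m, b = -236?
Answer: -140980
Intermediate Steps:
T(m) = 5 - m
j(J) = -476*J (j(J) = (2*J)*(-238) = -476*J)
(T(19) - 266)*b - j(-435) = ((5 - 1*19) - 266)*(-236) - (-476)*(-435) = ((5 - 19) - 266)*(-236) - 1*207060 = (-14 - 266)*(-236) - 207060 = -280*(-236) - 207060 = 66080 - 207060 = -140980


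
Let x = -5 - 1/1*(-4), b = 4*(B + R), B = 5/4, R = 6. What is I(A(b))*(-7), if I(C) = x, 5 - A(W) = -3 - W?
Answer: 7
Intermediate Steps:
B = 5/4 (B = 5*(1/4) = 5/4 ≈ 1.2500)
b = 29 (b = 4*(5/4 + 6) = 4*(29/4) = 29)
x = -1 (x = -5 - 1*1*(-4) = -5 - 1*(-4) = -5 + 4 = -1)
A(W) = 8 + W (A(W) = 5 - (-3 - W) = 5 + (3 + W) = 8 + W)
I(C) = -1
I(A(b))*(-7) = -1*(-7) = 7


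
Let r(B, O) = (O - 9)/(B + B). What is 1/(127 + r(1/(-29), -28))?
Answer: 2/1327 ≈ 0.0015072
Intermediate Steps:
r(B, O) = (-9 + O)/(2*B) (r(B, O) = (-9 + O)/((2*B)) = (-9 + O)*(1/(2*B)) = (-9 + O)/(2*B))
1/(127 + r(1/(-29), -28)) = 1/(127 + (-9 - 28)/(2*((1/(-29))))) = 1/(127 + (½)*(-37)/(1*(-1/29))) = 1/(127 + (½)*(-37)/(-1/29)) = 1/(127 + (½)*(-29)*(-37)) = 1/(127 + 1073/2) = 1/(1327/2) = 2/1327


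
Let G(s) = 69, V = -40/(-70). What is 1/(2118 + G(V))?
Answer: 1/2187 ≈ 0.00045725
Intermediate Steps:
V = 4/7 (V = -40*(-1/70) = 4/7 ≈ 0.57143)
1/(2118 + G(V)) = 1/(2118 + 69) = 1/2187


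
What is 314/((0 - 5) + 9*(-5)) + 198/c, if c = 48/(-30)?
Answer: -13003/100 ≈ -130.03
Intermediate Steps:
c = -8/5 (c = 48*(-1/30) = -8/5 ≈ -1.6000)
314/((0 - 5) + 9*(-5)) + 198/c = 314/((0 - 5) + 9*(-5)) + 198/(-8/5) = 314/(-5 - 45) + 198*(-5/8) = 314/(-50) - 495/4 = 314*(-1/50) - 495/4 = -157/25 - 495/4 = -13003/100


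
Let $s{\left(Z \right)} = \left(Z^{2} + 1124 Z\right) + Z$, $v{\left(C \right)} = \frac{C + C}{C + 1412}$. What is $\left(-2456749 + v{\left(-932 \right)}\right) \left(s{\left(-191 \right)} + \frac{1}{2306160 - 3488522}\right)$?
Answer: $\frac{31091625770795331817}{70941720} \approx 4.3827 \cdot 10^{11}$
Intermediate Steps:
$v{\left(C \right)} = \frac{2 C}{1412 + C}$
$s{\left(Z \right)} = Z^{2} + 1125 Z$
$\left(-2456749 + v{\left(-932 \right)}\right) \left(s{\left(-191 \right)} + \frac{1}{2306160 - 3488522}\right) = \left(-2456749 + 2 \left(-932\right) \frac{1}{1412 - 932}\right) \left(- 191 \left(1125 - 191\right) + \frac{1}{2306160 - 3488522}\right) = \left(-2456749 + 2 \left(-932\right) \frac{1}{480}\right) \left(\left(-191\right) 934 + \frac{1}{-1182362}\right) = \left(-2456749 + 2 \left(-932\right) \frac{1}{480}\right) \left(-178394 - \frac{1}{1182362}\right) = \left(-2456749 - \frac{233}{60}\right) \left(- \frac{210926286629}{1182362}\right) = \left(- \frac{147405173}{60}\right) \left(- \frac{210926286629}{1182362}\right) = \frac{31091625770795331817}{70941720}$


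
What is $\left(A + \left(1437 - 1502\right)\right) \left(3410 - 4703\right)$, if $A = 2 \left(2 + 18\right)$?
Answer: $32325$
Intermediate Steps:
$A = 40$ ($A = 2 \cdot 20 = 40$)
$\left(A + \left(1437 - 1502\right)\right) \left(3410 - 4703\right) = \left(40 + \left(1437 - 1502\right)\right) \left(3410 - 4703\right) = \left(40 + \left(1437 - 1502\right)\right) \left(-1293\right) = \left(40 - 65\right) \left(-1293\right) = \left(-25\right) \left(-1293\right) = 32325$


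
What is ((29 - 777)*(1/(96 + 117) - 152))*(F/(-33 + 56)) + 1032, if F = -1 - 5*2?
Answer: -261325732/4899 ≈ -53343.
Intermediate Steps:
F = -11 (F = -1 - 10 = -11)
((29 - 777)*(1/(96 + 117) - 152))*(F/(-33 + 56)) + 1032 = ((29 - 777)*(1/(96 + 117) - 152))*(-11/(-33 + 56)) + 1032 = (-748*(1/213 - 152))*(-11/23) + 1032 = (-748*(1/213 - 152))*((1/23)*(-11)) + 1032 = -748*(-32375/213)*(-11/23) + 1032 = (24216500/213)*(-11/23) + 1032 = -266381500/4899 + 1032 = -261325732/4899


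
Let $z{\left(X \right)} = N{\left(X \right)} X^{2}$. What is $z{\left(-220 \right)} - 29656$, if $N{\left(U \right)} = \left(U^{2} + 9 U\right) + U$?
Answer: $2236050344$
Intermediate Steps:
$N{\left(U \right)} = U^{2} + 10 U$
$z{\left(X \right)} = X^{3} \left(10 + X\right)$ ($z{\left(X \right)} = X \left(10 + X\right) X^{2} = X^{3} \left(10 + X\right)$)
$z{\left(-220 \right)} - 29656 = \left(-220\right)^{3} \left(10 - 220\right) - 29656 = \left(-10648000\right) \left(-210\right) - 29656 = 2236080000 - 29656 = 2236050344$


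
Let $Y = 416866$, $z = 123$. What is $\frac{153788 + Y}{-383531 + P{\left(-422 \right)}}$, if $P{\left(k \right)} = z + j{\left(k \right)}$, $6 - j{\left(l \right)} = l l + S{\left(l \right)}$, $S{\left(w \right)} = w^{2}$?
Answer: $- \frac{285327}{369785} \approx -0.7716$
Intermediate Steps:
$j{\left(l \right)} = 6 - 2 l^{2}$ ($j{\left(l \right)} = 6 - \left(l l + l^{2}\right) = 6 - \left(l^{2} + l^{2}\right) = 6 - 2 l^{2}$)
$P{\left(k \right)} = 129 - 2 k^{2}$ ($P{\left(k \right)} = 123 - \left(-6 + 2 k^{2}\right) = 129 - 2 k^{2}$)
$\frac{153788 + Y}{-383531 + P{\left(-422 \right)}} = \frac{153788 + 416866}{-383531 + \left(129 - 2 \left(-422\right)^{2}\right)} = \frac{570654}{-383531 + \left(129 - 356168\right)} = \frac{570654}{-383531 - 356039} = \frac{570654}{-739570} = 570654 \left(- \frac{1}{739570}\right) = - \frac{285327}{369785}$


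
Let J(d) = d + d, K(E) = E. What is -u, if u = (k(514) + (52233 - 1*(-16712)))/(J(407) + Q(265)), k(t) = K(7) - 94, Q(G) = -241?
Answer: -68858/573 ≈ -120.17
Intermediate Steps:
k(t) = -87 (k(t) = 7 - 94 = -87)
J(d) = 2*d
u = 68858/573 (u = (-87 + (52233 - 1*(-16712)))/(2*407 - 241) = (-87 + (52233 + 16712))/(814 - 241) = (-87 + 68945)/573 = 68858*(1/573) = 68858/573 ≈ 120.17)
-u = -1*68858/573 = -68858/573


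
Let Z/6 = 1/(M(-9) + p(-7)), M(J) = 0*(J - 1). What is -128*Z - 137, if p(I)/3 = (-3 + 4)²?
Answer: -393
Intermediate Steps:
p(I) = 3 (p(I) = 3*(-3 + 4)² = 3*1² = 3*1 = 3)
M(J) = 0 (M(J) = 0*(-1 + J) = 0)
Z = 2 (Z = 6/(0 + 3) = 6/3 = 6*(⅓) = 2)
-128*Z - 137 = -128*2 - 137 = -256 - 137 = -393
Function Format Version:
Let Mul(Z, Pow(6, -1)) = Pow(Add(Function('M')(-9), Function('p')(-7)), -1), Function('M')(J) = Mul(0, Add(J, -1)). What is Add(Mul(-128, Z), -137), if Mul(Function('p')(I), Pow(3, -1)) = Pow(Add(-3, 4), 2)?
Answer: -393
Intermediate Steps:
Function('p')(I) = 3 (Function('p')(I) = Mul(3, Pow(Add(-3, 4), 2)) = Mul(3, Pow(1, 2)) = Mul(3, 1) = 3)
Function('M')(J) = 0 (Function('M')(J) = Mul(0, Add(-1, J)) = 0)
Z = 2 (Z = Mul(6, Pow(Add(0, 3), -1)) = Mul(6, Pow(3, -1)) = Mul(6, Rational(1, 3)) = 2)
Add(Mul(-128, Z), -137) = Add(Mul(-128, 2), -137) = Add(-256, -137) = -393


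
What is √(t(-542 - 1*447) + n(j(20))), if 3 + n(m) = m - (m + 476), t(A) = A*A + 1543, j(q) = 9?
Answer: √979185 ≈ 989.54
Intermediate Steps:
t(A) = 1543 + A² (t(A) = A² + 1543 = 1543 + A²)
n(m) = -479 (n(m) = -3 + (m - (m + 476)) = -3 + (m - (476 + m)) = -3 + (m + (-476 - m)) = -3 - 476 = -479)
√(t(-542 - 1*447) + n(j(20))) = √((1543 + (-542 - 1*447)²) - 479) = √((1543 + (-542 - 447)²) - 479) = √((1543 + (-989)²) - 479) = √((1543 + 978121) - 479) = √(979664 - 479) = √979185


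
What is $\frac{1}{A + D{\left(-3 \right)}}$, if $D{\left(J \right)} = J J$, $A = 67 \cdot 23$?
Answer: $\frac{1}{1550} \approx 0.00064516$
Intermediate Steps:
$A = 1541$
$D{\left(J \right)} = J^{2}$
$\frac{1}{A + D{\left(-3 \right)}} = \frac{1}{1541 + \left(-3\right)^{2}} = \frac{1}{1541 + 9} = \frac{1}{1550}$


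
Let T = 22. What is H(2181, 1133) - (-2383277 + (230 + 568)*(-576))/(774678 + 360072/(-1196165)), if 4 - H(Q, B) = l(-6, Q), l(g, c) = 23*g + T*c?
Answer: -44327169406953695/926642349798 ≈ -47836.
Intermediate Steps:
l(g, c) = 22*c + 23*g (l(g, c) = 23*g + 22*c = 22*c + 23*g)
H(Q, B) = 142 - 22*Q (H(Q, B) = 4 - (22*Q + 23*(-6)) = 4 - (22*Q - 138) = 4 - (-138 + 22*Q) = 4 + (138 - 22*Q) = 142 - 22*Q)
H(2181, 1133) - (-2383277 + (230 + 568)*(-576))/(774678 + 360072/(-1196165)) = (142 - 22*2181) - (-2383277 + (230 + 568)*(-576))/(774678 + 360072/(-1196165)) = (142 - 47982) - (-2383277 + 798*(-576))/(774678 + 360072*(-1/1196165)) = -47840 - (-2383277 - 459648)/(774678 - 360072/1196165) = -47840 - (-2842925)/926642349798/1196165 = -47840 - (-2842925)*1196165/926642349798 = -47840 - 1*(-3400607382625/926642349798) = -47840 + 3400607382625/926642349798 = -44327169406953695/926642349798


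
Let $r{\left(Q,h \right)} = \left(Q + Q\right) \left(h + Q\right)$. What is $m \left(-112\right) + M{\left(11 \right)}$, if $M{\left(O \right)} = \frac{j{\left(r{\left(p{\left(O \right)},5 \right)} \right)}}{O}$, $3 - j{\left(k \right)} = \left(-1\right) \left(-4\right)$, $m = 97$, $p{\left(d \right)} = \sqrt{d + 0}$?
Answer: $- \frac{119505}{11} \approx -10864.0$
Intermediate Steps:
$p{\left(d \right)} = \sqrt{d}$
$r{\left(Q,h \right)} = 2 Q \left(Q + h\right)$
$j{\left(k \right)} = -1$ ($j{\left(k \right)} = 3 - \left(-1\right) \left(-4\right) = 3 - 4 = -1$)
$M{\left(O \right)} = - \frac{1}{O}$
$m \left(-112\right) + M{\left(11 \right)} = 97 \left(-112\right) - \frac{1}{11} = -10864 - \frac{1}{11} = - \frac{119505}{11}$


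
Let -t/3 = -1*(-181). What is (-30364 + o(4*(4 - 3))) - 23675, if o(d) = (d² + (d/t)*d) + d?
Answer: -29332333/543 ≈ -54019.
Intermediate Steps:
t = -543 (t = -(-3)*(-181) = -3*181 = -543)
o(d) = d + 542*d²/543 (o(d) = (d² + (d/(-543))*d) + d = (d² + (d*(-1/543))*d) + d = (d² + (-d/543)*d) + d = (d² - d²/543) + d = 542*d²/543 + d = d + 542*d²/543)
(-30364 + o(4*(4 - 3))) - 23675 = (-30364 + (4*(4 - 3))*(543 + 542*(4*(4 - 3)))/543) - 23675 = (-30364 + (4*1)*(543 + 542*(4*1))/543) - 23675 = (-30364 + (1/543)*4*(543 + 542*4)) - 23675 = (-30364 + (1/543)*4*(543 + 2168)) - 23675 = (-30364 + (1/543)*4*2711) - 23675 = (-30364 + 10844/543) - 23675 = -16476808/543 - 23675 = -29332333/543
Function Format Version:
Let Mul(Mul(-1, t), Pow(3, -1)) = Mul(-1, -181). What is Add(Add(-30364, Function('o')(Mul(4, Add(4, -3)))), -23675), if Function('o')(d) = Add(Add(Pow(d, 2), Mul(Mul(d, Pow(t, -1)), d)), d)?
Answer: Rational(-29332333, 543) ≈ -54019.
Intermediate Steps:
t = -543 (t = Mul(-3, Mul(-1, -181)) = Mul(-3, 181) = -543)
Function('o')(d) = Add(d, Mul(Rational(542, 543), Pow(d, 2))) (Function('o')(d) = Add(Add(Pow(d, 2), Mul(Mul(d, Pow(-543, -1)), d)), d) = Add(Add(Pow(d, 2), Mul(Mul(d, Rational(-1, 543)), d)), d) = Add(Add(Pow(d, 2), Mul(Mul(Rational(-1, 543), d), d)), d) = Add(Add(Pow(d, 2), Mul(Rational(-1, 543), Pow(d, 2))), d) = Add(Mul(Rational(542, 543), Pow(d, 2)), d) = Add(d, Mul(Rational(542, 543), Pow(d, 2))))
Add(Add(-30364, Function('o')(Mul(4, Add(4, -3)))), -23675) = Add(Add(-30364, Mul(Rational(1, 543), Mul(4, Add(4, -3)), Add(543, Mul(542, Mul(4, Add(4, -3)))))), -23675) = Add(Add(-30364, Mul(Rational(1, 543), Mul(4, 1), Add(543, Mul(542, Mul(4, 1))))), -23675) = Add(Add(-30364, Mul(Rational(1, 543), 4, Add(543, Mul(542, 4)))), -23675) = Add(Add(-30364, Mul(Rational(1, 543), 4, Add(543, 2168))), -23675) = Add(Add(-30364, Mul(Rational(1, 543), 4, 2711)), -23675) = Add(Add(-30364, Rational(10844, 543)), -23675) = Add(Rational(-16476808, 543), -23675) = Rational(-29332333, 543)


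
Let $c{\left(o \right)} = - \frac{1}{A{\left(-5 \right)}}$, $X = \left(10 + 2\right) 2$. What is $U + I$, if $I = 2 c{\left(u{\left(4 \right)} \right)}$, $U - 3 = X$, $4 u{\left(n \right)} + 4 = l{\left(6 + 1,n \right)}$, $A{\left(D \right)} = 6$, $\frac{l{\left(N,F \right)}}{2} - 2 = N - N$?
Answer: $\frac{80}{3} \approx 26.667$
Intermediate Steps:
$l{\left(N,F \right)} = 4$ ($l{\left(N,F \right)} = 4 + 2 \left(N - N\right) = 4 + 2 \cdot 0 = 4 + 0 = 4$)
$u{\left(n \right)} = 0$ ($u{\left(n \right)} = -1 + \frac{1}{4} \cdot 4 = -1 + 1 = 0$)
$X = 24$ ($X = 12 \cdot 2 = 24$)
$U = 27$ ($U = 3 + 24 = 27$)
$c{\left(o \right)} = - \frac{1}{6}$
$I = - \frac{1}{3}$ ($I = 2 \left(- \frac{1}{6}\right) = - \frac{1}{3} \approx -0.33333$)
$U + I = 27 - \frac{1}{3} = \frac{80}{3}$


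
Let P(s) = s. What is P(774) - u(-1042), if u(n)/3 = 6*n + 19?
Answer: 19473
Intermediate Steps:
u(n) = 57 + 18*n (u(n) = 3*(6*n + 19) = 3*(19 + 6*n) = 57 + 18*n)
P(774) - u(-1042) = 774 - (57 + 18*(-1042)) = 774 - (57 - 18756) = 774 - 1*(-18699) = 774 + 18699 = 19473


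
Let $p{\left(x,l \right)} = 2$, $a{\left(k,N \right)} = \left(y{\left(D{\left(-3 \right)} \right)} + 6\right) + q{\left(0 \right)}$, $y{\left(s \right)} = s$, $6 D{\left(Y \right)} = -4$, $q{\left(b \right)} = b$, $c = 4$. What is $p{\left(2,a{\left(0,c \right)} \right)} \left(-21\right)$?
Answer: $-42$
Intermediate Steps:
$D{\left(Y \right)} = - \frac{2}{3}$ ($D{\left(Y \right)} = \frac{1}{6} \left(-4\right) = - \frac{2}{3}$)
$a{\left(k,N \right)} = \frac{16}{3}$ ($a{\left(k,N \right)} = \left(- \frac{2}{3} + 6\right) + 0 = \frac{16}{3} + 0 = \frac{16}{3}$)
$p{\left(2,a{\left(0,c \right)} \right)} \left(-21\right) = 2 \left(-21\right) = -42$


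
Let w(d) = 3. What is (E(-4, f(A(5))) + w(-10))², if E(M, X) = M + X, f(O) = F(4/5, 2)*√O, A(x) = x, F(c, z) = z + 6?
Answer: 321 - 16*√5 ≈ 285.22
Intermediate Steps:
F(c, z) = 6 + z
f(O) = 8*√O (f(O) = (6 + 2)*√O = 8*√O)
(E(-4, f(A(5))) + w(-10))² = ((-4 + 8*√5) + 3)² = (-1 + 8*√5)²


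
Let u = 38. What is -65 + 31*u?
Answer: 1113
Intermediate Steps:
-65 + 31*u = -65 + 31*38 = -65 + 1178 = 1113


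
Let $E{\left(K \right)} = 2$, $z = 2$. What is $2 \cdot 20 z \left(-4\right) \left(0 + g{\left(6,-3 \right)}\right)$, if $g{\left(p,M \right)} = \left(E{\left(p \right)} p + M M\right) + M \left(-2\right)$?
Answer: $-8640$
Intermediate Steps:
$g{\left(p,M \right)} = M^{2} - 2 M + 2 p$ ($g{\left(p,M \right)} = \left(2 p + M M\right) + M \left(-2\right) = \left(2 p + M^{2}\right) - 2 M = \left(M^{2} + 2 p\right) - 2 M = M^{2} - 2 M + 2 p$)
$2 \cdot 20 z \left(-4\right) \left(0 + g{\left(6,-3 \right)}\right) = 2 \cdot 20 \cdot 2 \left(-4\right) \left(0 + \left(\left(-3\right)^{2} - -6 + 2 \cdot 6\right)\right) = 40 \left(- 8 \left(0 + \left(9 + 6 + 12\right)\right)\right) = 40 \left(- 8 \left(0 + 27\right)\right) = 40 \left(\left(-8\right) 27\right) = 40 \left(-216\right) = -8640$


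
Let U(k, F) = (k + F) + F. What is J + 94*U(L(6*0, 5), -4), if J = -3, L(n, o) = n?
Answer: -755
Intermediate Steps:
U(k, F) = k + 2*F (U(k, F) = (F + k) + F = k + 2*F)
J + 94*U(L(6*0, 5), -4) = -3 + 94*(6*0 + 2*(-4)) = -3 + 94*(0 - 8) = -3 + 94*(-8) = -3 - 752 = -755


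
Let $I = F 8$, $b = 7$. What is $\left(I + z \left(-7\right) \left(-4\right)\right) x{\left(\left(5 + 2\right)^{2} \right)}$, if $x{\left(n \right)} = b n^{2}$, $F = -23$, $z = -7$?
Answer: $-6386660$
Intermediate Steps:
$I = -184$ ($I = \left(-23\right) 8 = -184$)
$x{\left(n \right)} = 7 n^{2}$
$\left(I + z \left(-7\right) \left(-4\right)\right) x{\left(\left(5 + 2\right)^{2} \right)} = \left(-184 + \left(-7\right) \left(-7\right) \left(-4\right)\right) 7 \left(\left(5 + 2\right)^{2}\right)^{2} = \left(-184 + 49 \left(-4\right)\right) 7 \left(7^{2}\right)^{2} = \left(-184 - 196\right) 7 \cdot 49^{2} = - 380 \cdot 7 \cdot 2401 = \left(-380\right) 16807 = -6386660$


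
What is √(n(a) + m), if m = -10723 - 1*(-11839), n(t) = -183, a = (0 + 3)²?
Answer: √933 ≈ 30.545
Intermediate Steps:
a = 9 (a = 3² = 9)
m = 1116 (m = -10723 + 11839 = 1116)
√(n(a) + m) = √(-183 + 1116) = √933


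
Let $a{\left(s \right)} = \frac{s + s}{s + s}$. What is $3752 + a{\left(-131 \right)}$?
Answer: $3753$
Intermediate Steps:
$a{\left(s \right)} = 1$ ($a{\left(s \right)} = \frac{2 s}{2 s} = 2 s \frac{1}{2 s} = 1$)
$3752 + a{\left(-131 \right)} = 3752 + 1 = 3753$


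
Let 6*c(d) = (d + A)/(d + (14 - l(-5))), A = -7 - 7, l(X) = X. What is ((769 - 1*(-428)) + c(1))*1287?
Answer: 61615983/40 ≈ 1.5404e+6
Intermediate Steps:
A = -14
c(d) = (-14 + d)/(6*(19 + d)) (c(d) = ((d - 14)/(d + (14 - 1*(-5))))/6 = ((-14 + d)/(d + (14 + 5)))/6 = ((-14 + d)/(d + 19))/6 = ((-14 + d)/(19 + d))/6 = (-14 + d)/(6*(19 + d)))
((769 - 1*(-428)) + c(1))*1287 = ((769 - 1*(-428)) + (-14 + 1)/(6*(19 + 1)))*1287 = ((769 + 428) + (1/6)*(-13)/20)*1287 = (1197 + (1/6)*(1/20)*(-13))*1287 = (1197 - 13/120)*1287 = (143627/120)*1287 = 61615983/40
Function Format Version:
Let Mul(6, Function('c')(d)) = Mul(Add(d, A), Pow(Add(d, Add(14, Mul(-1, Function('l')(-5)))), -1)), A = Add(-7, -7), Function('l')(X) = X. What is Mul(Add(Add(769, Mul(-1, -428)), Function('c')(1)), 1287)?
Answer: Rational(61615983, 40) ≈ 1.5404e+6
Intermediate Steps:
A = -14
Function('c')(d) = Mul(Rational(1, 6), Pow(Add(19, d), -1), Add(-14, d)) (Function('c')(d) = Mul(Rational(1, 6), Mul(Add(d, -14), Pow(Add(d, Add(14, Mul(-1, -5))), -1))) = Mul(Rational(1, 6), Mul(Add(-14, d), Pow(Add(d, Add(14, 5)), -1))) = Mul(Rational(1, 6), Mul(Add(-14, d), Pow(Add(d, 19), -1))) = Mul(Rational(1, 6), Mul(Add(-14, d), Pow(Add(19, d), -1))) = Mul(Rational(1, 6), Mul(Pow(Add(19, d), -1), Add(-14, d))) = Mul(Rational(1, 6), Pow(Add(19, d), -1), Add(-14, d)))
Mul(Add(Add(769, Mul(-1, -428)), Function('c')(1)), 1287) = Mul(Add(Add(769, Mul(-1, -428)), Mul(Rational(1, 6), Pow(Add(19, 1), -1), Add(-14, 1))), 1287) = Mul(Add(Add(769, 428), Mul(Rational(1, 6), Pow(20, -1), -13)), 1287) = Mul(Add(1197, Mul(Rational(1, 6), Rational(1, 20), -13)), 1287) = Mul(Add(1197, Rational(-13, 120)), 1287) = Mul(Rational(143627, 120), 1287) = Rational(61615983, 40)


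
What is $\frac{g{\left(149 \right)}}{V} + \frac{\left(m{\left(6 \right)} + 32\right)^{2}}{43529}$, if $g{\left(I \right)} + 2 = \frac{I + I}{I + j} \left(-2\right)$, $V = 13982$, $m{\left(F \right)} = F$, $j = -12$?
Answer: $\frac{71793707}{2194244197} \approx 0.032719$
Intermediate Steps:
$g{\left(I \right)} = -2 - \frac{4 I}{-12 + I}$ ($g{\left(I \right)} = -2 + \frac{I + I}{I - 12} \left(-2\right) = -2 + \frac{2 I}{-12 + I} \left(-2\right) = -2 - \frac{4 I}{-12 + I}$)
$\frac{g{\left(149 \right)}}{V} + \frac{\left(m{\left(6 \right)} + 32\right)^{2}}{43529} = \frac{6 \frac{1}{-12 + 149} \left(4 - 149\right)}{13982} + \frac{\left(6 + 32\right)^{2}}{43529} = \frac{6 \left(4 - 149\right)}{137} \cdot \frac{1}{13982} + 38^{2} \cdot \frac{1}{43529} = 6 \cdot \frac{1}{137} \left(-145\right) \frac{1}{13982} + 1444 \cdot \frac{1}{43529} = \left(- \frac{870}{137}\right) \frac{1}{13982} + \frac{76}{2291} = - \frac{435}{957767} + \frac{76}{2291} = \frac{71793707}{2194244197}$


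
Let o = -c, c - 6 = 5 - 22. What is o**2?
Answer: 121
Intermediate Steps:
c = -11 (c = 6 + (5 - 22) = 6 - 17 = -11)
o = 11 (o = -1*(-11) = 11)
o**2 = 11**2 = 121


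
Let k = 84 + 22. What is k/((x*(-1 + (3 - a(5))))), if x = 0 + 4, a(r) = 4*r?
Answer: -53/36 ≈ -1.4722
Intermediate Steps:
x = 4
k = 106
k/((x*(-1 + (3 - a(5))))) = 106/((4*(-1 + (3 - 4*5)))) = 106/((4*(-1 + (3 - 1*20)))) = 106/((4*(-1 + (3 - 20)))) = 106/((4*(-1 - 17))) = 106/((4*(-18))) = 106/(-72) = 106*(-1/72) = -53/36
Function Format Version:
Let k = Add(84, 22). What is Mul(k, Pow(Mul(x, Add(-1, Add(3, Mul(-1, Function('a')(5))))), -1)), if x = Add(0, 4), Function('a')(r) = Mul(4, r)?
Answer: Rational(-53, 36) ≈ -1.4722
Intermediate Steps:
x = 4
k = 106
Mul(k, Pow(Mul(x, Add(-1, Add(3, Mul(-1, Function('a')(5))))), -1)) = Mul(106, Pow(Mul(4, Add(-1, Add(3, Mul(-1, Mul(4, 5))))), -1)) = Mul(106, Pow(Mul(4, Add(-1, Add(3, Mul(-1, 20)))), -1)) = Mul(106, Pow(Mul(4, Add(-1, Add(3, -20))), -1)) = Mul(106, Pow(Mul(4, Add(-1, -17)), -1)) = Mul(106, Pow(Mul(4, -18), -1)) = Mul(106, Pow(-72, -1)) = Mul(106, Rational(-1, 72)) = Rational(-53, 36)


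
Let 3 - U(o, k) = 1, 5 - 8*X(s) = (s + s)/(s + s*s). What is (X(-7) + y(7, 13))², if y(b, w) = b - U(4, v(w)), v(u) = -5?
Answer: 289/9 ≈ 32.111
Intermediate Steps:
X(s) = 5/8 - s/(4*(s + s²)) (X(s) = 5/8 - (s + s)/(8*(s + s*s)) = 5/8 - 2*s/(8*(s + s²)) = 5/8 - s/(4*(s + s²)))
U(o, k) = 2 (U(o, k) = 3 - 1*1 = 3 - 1 = 2)
y(b, w) = -2 + b (y(b, w) = b - 1*2 = b - 2 = -2 + b)
(X(-7) + y(7, 13))² = ((3 + 5*(-7))/(8*(1 - 7)) + (-2 + 7))² = ((⅛)*(3 - 35)/(-6) + 5)² = ((⅛)*(-⅙)*(-32) + 5)² = (⅔ + 5)² = (17/3)² = 289/9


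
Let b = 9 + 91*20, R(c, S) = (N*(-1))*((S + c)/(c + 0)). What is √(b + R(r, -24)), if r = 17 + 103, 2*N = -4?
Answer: 9*√565/5 ≈ 42.786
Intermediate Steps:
N = -2 (N = (½)*(-4) = -2)
r = 120
R(c, S) = 2*(S + c)/c (R(c, S) = (-2*(-1))*((S + c)/(c + 0)) = 2*((S + c)/c) = 2*(S + c)/c)
b = 1829 (b = 9 + 1820 = 1829)
√(b + R(r, -24)) = √(1829 + (2 + 2*(-24)/120)) = √(1829 + (2 + 2*(-24)*(1/120))) = √(1829 + (2 - ⅖)) = √(1829 + 8/5) = √(9153/5) = 9*√565/5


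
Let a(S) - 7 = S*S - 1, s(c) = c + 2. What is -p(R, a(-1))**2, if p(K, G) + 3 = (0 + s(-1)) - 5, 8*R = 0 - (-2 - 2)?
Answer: -49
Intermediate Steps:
s(c) = 2 + c
a(S) = 6 + S**2 (a(S) = 7 + (S*S - 1) = 7 + (S**2 - 1) = 7 + (-1 + S**2) = 6 + S**2)
R = 1/2 (R = (0 - (-2 - 2))/8 = (0 - 1*(-4))/8 = (0 + 4)/8 = (1/8)*4 = 1/2 ≈ 0.50000)
p(K, G) = -7 (p(K, G) = -3 + ((0 + (2 - 1)) - 5) = -3 + ((0 + 1) - 5) = -3 + (1 - 5) = -3 - 4 = -7)
-p(R, a(-1))**2 = -1*(-7)**2 = -1*49 = -49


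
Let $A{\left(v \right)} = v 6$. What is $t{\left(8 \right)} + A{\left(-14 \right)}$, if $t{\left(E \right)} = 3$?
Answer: $-81$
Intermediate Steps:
$A{\left(v \right)} = 6 v$
$t{\left(8 \right)} + A{\left(-14 \right)} = 3 + 6 \left(-14\right) = 3 - 84 = -81$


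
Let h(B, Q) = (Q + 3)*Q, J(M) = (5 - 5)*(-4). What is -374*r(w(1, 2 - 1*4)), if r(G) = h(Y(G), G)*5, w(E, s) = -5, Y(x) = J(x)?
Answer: -18700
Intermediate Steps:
J(M) = 0 (J(M) = 0*(-4) = 0)
Y(x) = 0
h(B, Q) = Q*(3 + Q) (h(B, Q) = (3 + Q)*Q = Q*(3 + Q))
r(G) = 5*G*(3 + G) (r(G) = (G*(3 + G))*5 = 5*G*(3 + G))
-374*r(w(1, 2 - 1*4)) = -1870*(-5)*(3 - 5) = -1870*(-5)*(-2) = -374*50 = -18700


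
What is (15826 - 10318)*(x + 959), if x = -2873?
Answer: -10542312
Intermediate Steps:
(15826 - 10318)*(x + 959) = (15826 - 10318)*(-2873 + 959) = 5508*(-1914) = -10542312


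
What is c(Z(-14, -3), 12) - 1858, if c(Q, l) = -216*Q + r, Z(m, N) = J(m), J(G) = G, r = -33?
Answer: 1133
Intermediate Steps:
Z(m, N) = m
c(Q, l) = -33 - 216*Q (c(Q, l) = -216*Q - 33 = -33 - 216*Q)
c(Z(-14, -3), 12) - 1858 = (-33 - 216*(-14)) - 1858 = (-33 + 3024) - 1858 = 2991 - 1858 = 1133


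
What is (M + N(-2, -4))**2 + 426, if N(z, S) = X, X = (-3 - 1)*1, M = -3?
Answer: 475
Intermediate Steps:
X = -4 (X = -4*1 = -4)
N(z, S) = -4
(M + N(-2, -4))**2 + 426 = (-3 - 4)**2 + 426 = (-7)**2 + 426 = 49 + 426 = 475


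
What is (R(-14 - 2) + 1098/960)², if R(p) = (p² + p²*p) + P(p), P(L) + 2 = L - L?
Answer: 377655724369/25600 ≈ 1.4752e+7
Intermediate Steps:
P(L) = -2 (P(L) = -2 + (L - L) = -2 + 0 = -2)
R(p) = -2 + p² + p³ (R(p) = (p² + p²*p) - 2 = (p² + p³) - 2 = -2 + p² + p³)
(R(-14 - 2) + 1098/960)² = ((-2 + (-14 - 2)² + (-14 - 2)³) + 1098/960)² = ((-2 + (-16)² + (-16)³) + 1098*(1/960))² = ((-2 + 256 - 4096) + 183/160)² = (-3842 + 183/160)² = (-614537/160)² = 377655724369/25600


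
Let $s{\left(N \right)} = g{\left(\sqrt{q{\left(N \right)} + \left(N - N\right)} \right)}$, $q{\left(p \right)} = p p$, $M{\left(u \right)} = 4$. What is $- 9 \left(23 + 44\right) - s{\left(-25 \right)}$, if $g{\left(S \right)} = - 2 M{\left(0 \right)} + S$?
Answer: $-620$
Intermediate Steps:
$q{\left(p \right)} = p^{2}$
$g{\left(S \right)} = -8 + S$ ($g{\left(S \right)} = \left(-2\right) 4 + S = -8 + S$)
$s{\left(N \right)} = -8 + \sqrt{N^{2}}$ ($s{\left(N \right)} = -8 + \sqrt{N^{2} + \left(N - N\right)} = -8 + \sqrt{N^{2} + 0} = -8 + \sqrt{N^{2}}$)
$- 9 \left(23 + 44\right) - s{\left(-25 \right)} = - 9 \left(23 + 44\right) - \left(-8 + \sqrt{\left(-25\right)^{2}}\right) = \left(-9\right) 67 - \left(-8 + \sqrt{625}\right) = -603 - \left(-8 + 25\right) = -603 - 17 = -620$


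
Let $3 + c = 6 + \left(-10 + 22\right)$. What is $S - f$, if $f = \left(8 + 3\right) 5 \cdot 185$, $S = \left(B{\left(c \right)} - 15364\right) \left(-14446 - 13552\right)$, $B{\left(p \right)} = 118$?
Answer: $426847333$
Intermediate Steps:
$c = 15$ ($c = -3 + \left(6 + \left(-10 + 22\right)\right) = -3 + \left(6 + 12\right) = -3 + 18 = 15$)
$S = 426857508$ ($S = \left(118 - 15364\right) \left(-14446 - 13552\right) = \left(-15246\right) \left(-27998\right) = 426857508$)
$f = 10175$ ($f = 11 \cdot 5 \cdot 185 = 55 \cdot 185 = 10175$)
$S - f = 426857508 - 10175 = 426847333$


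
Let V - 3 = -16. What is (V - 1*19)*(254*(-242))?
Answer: 1966976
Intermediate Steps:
V = -13 (V = 3 - 16 = -13)
(V - 1*19)*(254*(-242)) = (-13 - 1*19)*(254*(-242)) = (-13 - 19)*(-61468) = -32*(-61468) = 1966976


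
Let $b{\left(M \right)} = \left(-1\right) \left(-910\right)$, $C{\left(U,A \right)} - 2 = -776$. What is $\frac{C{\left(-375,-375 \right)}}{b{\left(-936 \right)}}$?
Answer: $- \frac{387}{455} \approx -0.85055$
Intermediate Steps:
$C{\left(U,A \right)} = -774$ ($C{\left(U,A \right)} = 2 - 776 = -774$)
$b{\left(M \right)} = 910$
$\frac{C{\left(-375,-375 \right)}}{b{\left(-936 \right)}} = - \frac{774}{910} = \left(-774\right) \frac{1}{910} = - \frac{387}{455}$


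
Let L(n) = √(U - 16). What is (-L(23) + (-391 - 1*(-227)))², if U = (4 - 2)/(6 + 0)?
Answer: (492 + I*√141)²/9 ≈ 26880.0 + 1298.3*I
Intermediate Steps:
U = ⅓ (U = 2/6 = 2*(⅙) = ⅓ ≈ 0.33333)
L(n) = I*√141/3 (L(n) = √(⅓ - 16) = √(-47/3) = I*√141/3)
(-L(23) + (-391 - 1*(-227)))² = (-I*√141/3 + (-391 - 1*(-227)))² = (-I*√141/3 + (-391 + 227))² = (-I*√141/3 - 164)² = (-164 - I*√141/3)²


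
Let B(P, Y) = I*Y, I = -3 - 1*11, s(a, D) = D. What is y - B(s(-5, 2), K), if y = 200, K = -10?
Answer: 60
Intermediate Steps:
I = -14 (I = -3 - 11 = -14)
B(P, Y) = -14*Y
y - B(s(-5, 2), K) = 200 - (-14)*(-10) = 200 - 1*140 = 200 - 140 = 60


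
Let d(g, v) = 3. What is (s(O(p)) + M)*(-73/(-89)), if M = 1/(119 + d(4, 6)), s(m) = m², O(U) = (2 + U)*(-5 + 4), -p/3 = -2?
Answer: 570057/10858 ≈ 52.501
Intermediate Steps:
p = 6 (p = -3*(-2) = 6)
O(U) = -2 - U (O(U) = (2 + U)*(-1) = -2 - U)
M = 1/122 (M = 1/(119 + 3) = 1/122 ≈ 0.0081967)
(s(O(p)) + M)*(-73/(-89)) = ((-2 - 1*6)² + 1/122)*(-73/(-89)) = ((-2 - 6)² + 1/122)*(-73*(-1/89)) = ((-8)² + 1/122)*(73/89) = (64 + 1/122)*(73/89) = (7809/122)*(73/89) = 570057/10858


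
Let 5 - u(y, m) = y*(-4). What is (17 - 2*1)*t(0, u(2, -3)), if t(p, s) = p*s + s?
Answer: 195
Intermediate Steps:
u(y, m) = 5 + 4*y (u(y, m) = 5 - y*(-4) = 5 - (-4)*y = 5 + 4*y)
t(p, s) = s + p*s
(17 - 2*1)*t(0, u(2, -3)) = (17 - 2*1)*((5 + 4*2)*(1 + 0)) = (17 - 2)*((5 + 8)*1) = 15*(13*1) = 15*13 = 195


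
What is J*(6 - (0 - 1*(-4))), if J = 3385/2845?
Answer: 1354/569 ≈ 2.3796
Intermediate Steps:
J = 677/569 (J = 3385*(1/2845) = 677/569 ≈ 1.1898)
J*(6 - (0 - 1*(-4))) = 677*(6 - (0 - 1*(-4)))/569 = 677*(6 - (0 + 4))/569 = 677*(6 - 1*4)/569 = 677*(6 - 4)/569 = (677/569)*2 = 1354/569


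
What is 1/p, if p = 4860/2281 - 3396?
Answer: -2281/7741416 ≈ -0.00029465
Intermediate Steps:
p = -7741416/2281 (p = 4860*(1/2281) - 3396 = 4860/2281 - 3396 = -7741416/2281 ≈ -3393.9)
1/p = 1/(-7741416/2281) = -2281/7741416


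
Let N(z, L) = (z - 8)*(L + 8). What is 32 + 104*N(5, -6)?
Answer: -592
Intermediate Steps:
N(z, L) = (-8 + z)*(8 + L)
32 + 104*N(5, -6) = 32 + 104*(-64 - 8*(-6) + 8*5 - 6*5) = 32 + 104*(-64 + 48 + 40 - 30) = 32 + 104*(-6) = 32 - 624 = -592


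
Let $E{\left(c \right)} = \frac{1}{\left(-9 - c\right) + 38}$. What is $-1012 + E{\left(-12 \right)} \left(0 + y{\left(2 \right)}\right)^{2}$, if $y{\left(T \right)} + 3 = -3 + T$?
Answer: $- \frac{41476}{41} \approx -1011.6$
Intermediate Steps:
$y{\left(T \right)} = -6 + T$ ($y{\left(T \right)} = -3 + \left(-3 + T\right) = -6 + T$)
$E{\left(c \right)} = \frac{1}{29 - c}$
$-1012 + E{\left(-12 \right)} \left(0 + y{\left(2 \right)}\right)^{2} = -1012 + - \frac{1}{-29 - 12} \left(0 + \left(-6 + 2\right)\right)^{2} = -1012 + - \frac{1}{-41} \left(0 - 4\right)^{2} = -1012 + \left(-1\right) \left(- \frac{1}{41}\right) \left(-4\right)^{2} = -1012 + \frac{1}{41} \cdot 16 = -1012 + \frac{16}{41} = - \frac{41476}{41}$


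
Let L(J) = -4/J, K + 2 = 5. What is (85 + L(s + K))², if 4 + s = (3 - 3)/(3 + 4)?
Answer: 7921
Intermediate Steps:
s = -4 (s = -4 + (3 - 3)/(3 + 4) = -4 + 0/7 = -4 + 0*(⅐) = -4 + 0 = -4)
K = 3 (K = -2 + 5 = 3)
(85 + L(s + K))² = (85 - 4/(-4 + 3))² = (85 - 4/(-1))² = (85 - 4*(-1))² = (85 + 4)² = 89² = 7921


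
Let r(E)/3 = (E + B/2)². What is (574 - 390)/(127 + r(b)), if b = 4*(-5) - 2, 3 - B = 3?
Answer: 184/1579 ≈ 0.11653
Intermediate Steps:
B = 0 (B = 3 - 1*3 = 3 - 3 = 0)
b = -22 (b = -20 - 2 = -22)
r(E) = 3*E² (r(E) = 3*(E + 0/2)² = 3*(E + 0*(½))² = 3*(E + 0)² = 3*E²)
(574 - 390)/(127 + r(b)) = (574 - 390)/(127 + 3*(-22)²) = 184/(127 + 3*484) = 184/(127 + 1452) = 184/1579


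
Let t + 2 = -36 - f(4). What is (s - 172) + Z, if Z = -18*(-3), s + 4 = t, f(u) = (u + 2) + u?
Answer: -170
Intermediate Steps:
f(u) = 2 + 2*u (f(u) = (2 + u) + u = 2 + 2*u)
t = -48 (t = -2 + (-36 - (2 + 2*4)) = -2 + (-36 - (2 + 8)) = -2 + (-36 - 1*10) = -2 + (-36 - 10) = -2 - 46 = -48)
s = -52 (s = -4 - 48 = -52)
Z = 54
(s - 172) + Z = (-52 - 172) + 54 = -224 + 54 = -170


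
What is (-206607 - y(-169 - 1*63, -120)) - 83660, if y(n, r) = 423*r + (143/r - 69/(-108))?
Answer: -86222321/360 ≈ -2.3951e+5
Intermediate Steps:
y(n, r) = 23/36 + 143/r + 423*r (y(n, r) = 423*r + (143/r - 69*(-1/108)) = 423*r + (143/r + 23/36) = 423*r + (23/36 + 143/r) = 23/36 + 143/r + 423*r)
(-206607 - y(-169 - 1*63, -120)) - 83660 = (-206607 - (23/36 + 143/(-120) + 423*(-120))) - 83660 = (-206607 - (23/36 + 143*(-1/120) - 50760)) - 83660 = (-206607 - (23/36 - 143/120 - 50760)) - 83660 = (-206607 - 1*(-18273799/360)) - 83660 = (-206607 + 18273799/360) - 83660 = -56104721/360 - 83660 = -86222321/360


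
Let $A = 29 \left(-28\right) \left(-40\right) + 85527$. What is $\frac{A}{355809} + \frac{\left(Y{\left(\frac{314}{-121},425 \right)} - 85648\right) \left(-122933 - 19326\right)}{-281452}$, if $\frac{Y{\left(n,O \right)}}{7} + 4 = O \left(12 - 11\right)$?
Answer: $- \frac{4186045994040067}{100143154668} \approx -41801.0$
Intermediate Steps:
$Y{\left(n,O \right)} = -28 + 7 O$ ($Y{\left(n,O \right)} = -28 + 7 O \left(12 - 11\right) = -28 + 7 O 1 = -28 + 7 O$)
$A = 118007$ ($A = \left(-812\right) \left(-40\right) + 85527 = 32480 + 85527 = 118007$)
$\frac{A}{355809} + \frac{\left(Y{\left(\frac{314}{-121},425 \right)} - 85648\right) \left(-122933 - 19326\right)}{-281452} = \frac{118007}{355809} + \frac{\left(\left(-28 + 7 \cdot 425\right) - 85648\right) \left(-122933 - 19326\right)}{-281452} = 118007 \cdot \frac{1}{355809} + \left(\left(-28 + 2975\right) - 85648\right) \left(-142259\right) \left(- \frac{1}{281452}\right) = \frac{118007}{355809} + \left(2947 - 85648\right) \left(-142259\right) \left(- \frac{1}{281452}\right) = \frac{118007}{355809} + \left(-82701\right) \left(-142259\right) \left(- \frac{1}{281452}\right) = \frac{118007}{355809} + 11764961559 \left(- \frac{1}{281452}\right) = \frac{118007}{355809} - \frac{11764961559}{281452} = - \frac{4186045994040067}{100143154668}$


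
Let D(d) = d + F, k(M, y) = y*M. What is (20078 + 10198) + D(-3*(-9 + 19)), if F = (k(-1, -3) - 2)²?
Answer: 30247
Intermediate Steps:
k(M, y) = M*y
F = 1 (F = (-1*(-3) - 2)² = (3 - 2)² = 1² = 1)
D(d) = 1 + d (D(d) = d + 1 = 1 + d)
(20078 + 10198) + D(-3*(-9 + 19)) = (20078 + 10198) + (1 - 3*(-9 + 19)) = 30276 + (1 - 3*10) = 30276 + (1 - 30) = 30276 - 29 = 30247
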